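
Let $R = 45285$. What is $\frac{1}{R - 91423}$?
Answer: $- \frac{1}{46138} \approx -2.1674 \cdot 10^{-5}$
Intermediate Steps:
$\frac{1}{R - 91423} = \frac{1}{45285 - 91423} = \frac{1}{-46138} = - \frac{1}{46138}$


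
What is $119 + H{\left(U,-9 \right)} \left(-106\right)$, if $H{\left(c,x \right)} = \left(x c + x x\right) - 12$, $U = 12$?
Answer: $4253$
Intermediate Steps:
$H{\left(c,x \right)} = -12 + x^{2} + c x$ ($H{\left(c,x \right)} = \left(c x + x^{2}\right) - 12 = \left(x^{2} + c x\right) - 12 = -12 + x^{2} + c x$)
$119 + H{\left(U,-9 \right)} \left(-106\right) = 119 + \left(-12 + \left(-9\right)^{2} + 12 \left(-9\right)\right) \left(-106\right) = 119 + \left(-12 + 81 - 108\right) \left(-106\right) = 119 - -4134 = 119 + 4134 = 4253$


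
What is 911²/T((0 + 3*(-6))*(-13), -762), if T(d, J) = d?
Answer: 829921/234 ≈ 3546.7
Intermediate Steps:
911²/T((0 + 3*(-6))*(-13), -762) = 911²/(((0 + 3*(-6))*(-13))) = 829921/(((0 - 18)*(-13))) = 829921/((-18*(-13))) = 829921/234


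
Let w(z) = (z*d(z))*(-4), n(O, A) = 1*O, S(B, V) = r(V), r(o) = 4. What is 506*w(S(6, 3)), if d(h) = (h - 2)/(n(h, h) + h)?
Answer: -2024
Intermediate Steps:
S(B, V) = 4
n(O, A) = O
d(h) = (-2 + h)/(2*h) (d(h) = (h - 2)/(h + h) = (-2 + h)/((2*h)) = (-2 + h)*(1/(2*h)) = (-2 + h)/(2*h))
w(z) = 4 - 2*z (w(z) = (z*((-2 + z)/(2*z)))*(-4) = (-1 + z/2)*(-4) = 4 - 2*z)
506*w(S(6, 3)) = 506*(4 - 2*4) = 506*(4 - 8) = 506*(-4) = -2024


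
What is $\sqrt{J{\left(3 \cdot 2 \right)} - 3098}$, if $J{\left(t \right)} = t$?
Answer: $2 i \sqrt{773} \approx 55.606 i$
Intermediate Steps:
$\sqrt{J{\left(3 \cdot 2 \right)} - 3098} = \sqrt{3 \cdot 2 - 3098} = \sqrt{6 - 3098} = \sqrt{-3092} = 2 i \sqrt{773}$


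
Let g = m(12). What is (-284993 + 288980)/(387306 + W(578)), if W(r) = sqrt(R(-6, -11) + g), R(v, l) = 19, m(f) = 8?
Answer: 57192186/5555775467 - 443*sqrt(3)/5555775467 ≈ 0.010294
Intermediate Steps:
g = 8
W(r) = 3*sqrt(3) (W(r) = sqrt(19 + 8) = sqrt(27) = 3*sqrt(3))
(-284993 + 288980)/(387306 + W(578)) = (-284993 + 288980)/(387306 + 3*sqrt(3)) = 3987/(387306 + 3*sqrt(3))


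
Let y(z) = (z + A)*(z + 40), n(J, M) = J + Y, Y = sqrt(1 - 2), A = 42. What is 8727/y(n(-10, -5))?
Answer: 8369193/923525 - 541074*I/923525 ≈ 9.0622 - 0.58588*I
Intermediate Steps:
Y = I (Y = sqrt(-1) = I ≈ 1.0*I)
n(J, M) = I + J (n(J, M) = J + I = I + J)
y(z) = (40 + z)*(42 + z) (y(z) = (z + 42)*(z + 40) = (42 + z)*(40 + z) = (40 + z)*(42 + z))
8727/y(n(-10, -5)) = 8727/(1680 + (I - 10)**2 + 82*(I - 10)) = 8727/(1680 + (-10 + I)**2 + 82*(-10 + I)) = 8727/(1680 + (-10 + I)**2 + (-820 + 82*I)) = 8727/(860 + (-10 + I)**2 + 82*I)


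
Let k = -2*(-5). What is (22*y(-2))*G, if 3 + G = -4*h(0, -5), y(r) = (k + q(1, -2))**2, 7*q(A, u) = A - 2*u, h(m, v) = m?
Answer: -371250/49 ≈ -7576.5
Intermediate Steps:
q(A, u) = -2*u/7 + A/7 (q(A, u) = (A - 2*u)/7 = -2*u/7 + A/7)
k = 10
y(r) = 5625/49 (y(r) = (10 + (-2/7*(-2) + (1/7)*1))**2 = (10 + (4/7 + 1/7))**2 = (10 + 5/7)**2 = (75/7)**2 = 5625/49)
G = -3 (G = -3 - 4*0 = -3 + 0 = -3)
(22*y(-2))*G = (22*(5625/49))*(-3) = (123750/49)*(-3) = -371250/49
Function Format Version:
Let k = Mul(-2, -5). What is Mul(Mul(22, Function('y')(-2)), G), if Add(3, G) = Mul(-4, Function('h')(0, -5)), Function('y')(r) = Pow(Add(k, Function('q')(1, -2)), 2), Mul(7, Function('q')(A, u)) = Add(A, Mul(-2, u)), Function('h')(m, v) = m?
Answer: Rational(-371250, 49) ≈ -7576.5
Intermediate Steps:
Function('q')(A, u) = Add(Mul(Rational(-2, 7), u), Mul(Rational(1, 7), A)) (Function('q')(A, u) = Mul(Rational(1, 7), Add(A, Mul(-2, u))) = Add(Mul(Rational(-2, 7), u), Mul(Rational(1, 7), A)))
k = 10
Function('y')(r) = Rational(5625, 49) (Function('y')(r) = Pow(Add(10, Add(Mul(Rational(-2, 7), -2), Mul(Rational(1, 7), 1))), 2) = Pow(Add(10, Add(Rational(4, 7), Rational(1, 7))), 2) = Pow(Add(10, Rational(5, 7)), 2) = Pow(Rational(75, 7), 2) = Rational(5625, 49))
G = -3 (G = Add(-3, Mul(-4, 0)) = Add(-3, 0) = -3)
Mul(Mul(22, Function('y')(-2)), G) = Mul(Mul(22, Rational(5625, 49)), -3) = Mul(Rational(123750, 49), -3) = Rational(-371250, 49)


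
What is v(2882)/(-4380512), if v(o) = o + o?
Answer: -1441/1095128 ≈ -0.0013158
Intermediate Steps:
v(o) = 2*o
v(2882)/(-4380512) = (2*2882)/(-4380512) = 5764*(-1/4380512) = -1441/1095128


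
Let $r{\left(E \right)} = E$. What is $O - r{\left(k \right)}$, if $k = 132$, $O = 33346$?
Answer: $33214$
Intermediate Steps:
$O - r{\left(k \right)} = 33346 - 132 = 33214$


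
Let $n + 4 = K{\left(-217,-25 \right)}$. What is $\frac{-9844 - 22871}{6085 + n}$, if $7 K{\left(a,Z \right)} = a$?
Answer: $- \frac{6543}{1210} \approx -5.4074$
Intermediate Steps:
$K{\left(a,Z \right)} = \frac{a}{7}$
$n = -35$ ($n = -4 + \frac{1}{7} \left(-217\right) = -4 - 31 = -35$)
$\frac{-9844 - 22871}{6085 + n} = \frac{-9844 - 22871}{6085 - 35} = - \frac{32715}{6050} = \left(-32715\right) \frac{1}{6050} = - \frac{6543}{1210}$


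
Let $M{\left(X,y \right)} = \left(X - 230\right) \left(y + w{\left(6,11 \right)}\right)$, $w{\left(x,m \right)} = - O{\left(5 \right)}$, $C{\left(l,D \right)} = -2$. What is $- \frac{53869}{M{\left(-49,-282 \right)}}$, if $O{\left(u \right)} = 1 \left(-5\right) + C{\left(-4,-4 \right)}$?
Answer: $- \frac{53869}{76725} \approx -0.7021$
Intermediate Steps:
$O{\left(u \right)} = -7$ ($O{\left(u \right)} = 1 \left(-5\right) - 2 = -5 - 2 = -7$)
$w{\left(x,m \right)} = 7$ ($w{\left(x,m \right)} = \left(-1\right) \left(-7\right) = 7$)
$M{\left(X,y \right)} = \left(-230 + X\right) \left(7 + y\right)$ ($M{\left(X,y \right)} = \left(X - 230\right) \left(y + 7\right) = \left(-230 + X\right) \left(7 + y\right)$)
$- \frac{53869}{M{\left(-49,-282 \right)}} = - \frac{53869}{-1610 - -64860 + 7 \left(-49\right) - -13818} = - \frac{53869}{-1610 + 64860 - 343 + 13818} = - \frac{53869}{76725}$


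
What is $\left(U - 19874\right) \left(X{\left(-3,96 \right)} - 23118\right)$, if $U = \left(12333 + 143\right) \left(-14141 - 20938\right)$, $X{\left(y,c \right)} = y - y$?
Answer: $10117950520404$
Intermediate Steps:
$X{\left(y,c \right)} = 0$
$U = -437645604$ ($U = 12476 \left(-35079\right) = -437645604$)
$\left(U - 19874\right) \left(X{\left(-3,96 \right)} - 23118\right) = \left(-437645604 - 19874\right) \left(0 - 23118\right) = \left(-437665478\right) \left(-23118\right) = 10117950520404$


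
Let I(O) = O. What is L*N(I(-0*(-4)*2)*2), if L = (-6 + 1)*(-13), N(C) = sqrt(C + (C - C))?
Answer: 0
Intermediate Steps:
N(C) = sqrt(C) (N(C) = sqrt(C + 0) = sqrt(C))
L = 65 (L = -5*(-13) = 65)
L*N(I(-0*(-4)*2)*2) = 65*sqrt((-0*(-4)*2)*2) = 65*sqrt((-5*0*2)*2) = 65*sqrt((0*2)*2) = 65*sqrt(0*2) = 65*sqrt(0) = 65*0 = 0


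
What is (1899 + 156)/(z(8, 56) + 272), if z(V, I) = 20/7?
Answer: 14385/1924 ≈ 7.4766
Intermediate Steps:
z(V, I) = 20/7 (z(V, I) = 20*(⅐) = 20/7)
(1899 + 156)/(z(8, 56) + 272) = (1899 + 156)/(20/7 + 272) = 2055/(1924/7) = 2055*(7/1924) = 14385/1924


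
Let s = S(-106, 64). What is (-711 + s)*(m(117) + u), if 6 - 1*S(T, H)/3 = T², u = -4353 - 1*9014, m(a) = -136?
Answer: 464516703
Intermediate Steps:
u = -13367 (u = -4353 - 9014 = -13367)
S(T, H) = 18 - 3*T²
s = -33690 (s = 18 - 3*(-106)² = 18 - 3*11236 = 18 - 33708 = -33690)
(-711 + s)*(m(117) + u) = (-711 - 33690)*(-136 - 13367) = -34401*(-13503) = 464516703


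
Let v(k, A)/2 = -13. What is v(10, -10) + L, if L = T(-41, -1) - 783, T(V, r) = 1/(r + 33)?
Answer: -25887/32 ≈ -808.97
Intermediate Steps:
v(k, A) = -26 (v(k, A) = 2*(-13) = -26)
T(V, r) = 1/(33 + r)
L = -25055/32 (L = 1/(33 - 1) - 783 = 1/32 - 783 = -25055/32 ≈ -782.97)
v(10, -10) + L = -26 - 25055/32 = -25887/32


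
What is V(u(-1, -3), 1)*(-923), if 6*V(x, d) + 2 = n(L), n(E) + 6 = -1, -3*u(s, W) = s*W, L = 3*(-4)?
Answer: 2769/2 ≈ 1384.5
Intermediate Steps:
L = -12
u(s, W) = -W*s/3 (u(s, W) = -s*W/3 = -W*s/3)
n(E) = -7 (n(E) = -6 - 1 = -7)
V(x, d) = -3/2 (V(x, d) = -⅓ + (⅙)*(-7) = -⅓ - 7/6 = -3/2)
V(u(-1, -3), 1)*(-923) = -3/2*(-923) = 2769/2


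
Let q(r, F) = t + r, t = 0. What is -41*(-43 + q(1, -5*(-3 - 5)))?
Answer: 1722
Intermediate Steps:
q(r, F) = r (q(r, F) = 0 + r = r)
-41*(-43 + q(1, -5*(-3 - 5))) = -41*(-43 + 1) = -41*(-42) = 1722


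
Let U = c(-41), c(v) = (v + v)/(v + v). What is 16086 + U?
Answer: 16087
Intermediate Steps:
c(v) = 1 (c(v) = (2*v)/((2*v)) = (2*v)*(1/(2*v)) = 1)
U = 1
16086 + U = 16086 + 1 = 16087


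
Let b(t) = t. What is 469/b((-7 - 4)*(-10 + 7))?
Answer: 469/33 ≈ 14.212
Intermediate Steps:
469/b((-7 - 4)*(-10 + 7)) = 469/(((-7 - 4)*(-10 + 7))) = 469/((-11*(-3))) = 469/33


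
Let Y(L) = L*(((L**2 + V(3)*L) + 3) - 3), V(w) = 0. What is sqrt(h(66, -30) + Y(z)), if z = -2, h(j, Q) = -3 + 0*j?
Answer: I*sqrt(11) ≈ 3.3166*I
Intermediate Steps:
h(j, Q) = -3 (h(j, Q) = -3 + 0 = -3)
Y(L) = L**3 (Y(L) = L*(((L**2 + 0*L) + 3) - 3) = L*(((L**2 + 0) + 3) - 3) = L*((L**2 + 3) - 3) = L*((3 + L**2) - 3) = L*L**2 = L**3)
sqrt(h(66, -30) + Y(z)) = sqrt(-3 + (-2)**3) = sqrt(-3 - 8) = sqrt(-11) = I*sqrt(11)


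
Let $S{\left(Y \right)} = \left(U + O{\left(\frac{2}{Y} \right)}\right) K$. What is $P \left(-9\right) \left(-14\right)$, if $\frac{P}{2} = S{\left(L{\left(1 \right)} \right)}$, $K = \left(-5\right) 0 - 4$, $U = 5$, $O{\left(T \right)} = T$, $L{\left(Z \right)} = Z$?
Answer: $-7056$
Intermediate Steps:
$K = -4$ ($K = 0 - 4 = -4$)
$S{\left(Y \right)} = -20 - \frac{8}{Y}$ ($S{\left(Y \right)} = \left(5 + \frac{2}{Y}\right) \left(-4\right) = -20 - \frac{8}{Y}$)
$P = -56$ ($P = 2 \left(-20 - \frac{8}{1}\right) = 2 \left(-20 - 8\right) = 2 \left(-28\right) = -56$)
$P \left(-9\right) \left(-14\right) = \left(-56\right) \left(-9\right) \left(-14\right) = 504 \left(-14\right) = -7056$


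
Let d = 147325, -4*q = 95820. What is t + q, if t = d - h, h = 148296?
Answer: -24926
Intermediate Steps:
q = -23955 (q = -¼*95820 = -23955)
t = -971 (t = 147325 - 1*148296 = 147325 - 148296 = -971)
t + q = -971 - 23955 = -24926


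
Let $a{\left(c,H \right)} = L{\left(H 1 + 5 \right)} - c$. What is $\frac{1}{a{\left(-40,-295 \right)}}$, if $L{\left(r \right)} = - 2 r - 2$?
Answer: $\frac{1}{618} \approx 0.0016181$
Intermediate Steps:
$L{\left(r \right)} = -2 - 2 r$
$a{\left(c,H \right)} = -12 - c - 2 H$ ($a{\left(c,H \right)} = \left(-2 - 2 \left(H 1 + 5\right)\right) - c = \left(-2 - 2 \left(H + 5\right)\right) - c = \left(-2 - 2 \left(5 + H\right)\right) - c = \left(-2 - \left(10 + 2 H\right)\right) - c = \left(-12 - 2 H\right) - c = -12 - c - 2 H$)
$\frac{1}{a{\left(-40,-295 \right)}} = \frac{1}{-12 - -40 - -590} = \frac{1}{-12 + 40 + 590} = \frac{1}{618}$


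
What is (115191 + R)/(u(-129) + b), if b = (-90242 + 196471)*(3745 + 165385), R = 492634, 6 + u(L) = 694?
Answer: 607825/17966511458 ≈ 3.3831e-5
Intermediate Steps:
u(L) = 688 (u(L) = -6 + 694 = 688)
b = 17966510770 (b = 106229*169130 = 17966510770)
(115191 + R)/(u(-129) + b) = (115191 + 492634)/(688 + 17966510770) = 607825/17966511458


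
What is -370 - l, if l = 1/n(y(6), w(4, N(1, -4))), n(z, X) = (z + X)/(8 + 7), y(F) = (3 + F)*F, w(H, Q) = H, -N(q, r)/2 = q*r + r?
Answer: -21475/58 ≈ -370.26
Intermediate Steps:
N(q, r) = -2*r - 2*q*r (N(q, r) = -2*(q*r + r) = -2*(r + q*r) = -2*r - 2*q*r)
y(F) = F*(3 + F)
n(z, X) = X/15 + z/15 (n(z, X) = (X + z)/15 = (X + z)*(1/15) = X/15 + z/15)
l = 15/58 (l = 1/((1/15)*4 + (6*(3 + 6))/15) = 1/(4/15 + (6*9)/15) = 1/(4/15 + (1/15)*54) = 1/(4/15 + 18/5) = 1/(58/15) = 15/58 ≈ 0.25862)
-370 - l = -370 - 1*15/58 = -370 - 15/58 = -21475/58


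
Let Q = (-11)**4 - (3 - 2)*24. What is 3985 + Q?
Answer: 18602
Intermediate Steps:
Q = 14617 (Q = 14641 - 24 = 14617)
3985 + Q = 3985 + 14617 = 18602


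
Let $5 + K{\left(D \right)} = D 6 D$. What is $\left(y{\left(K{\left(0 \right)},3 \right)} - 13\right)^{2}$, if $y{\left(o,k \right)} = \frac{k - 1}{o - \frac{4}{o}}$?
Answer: $\frac{80089}{441} \approx 181.61$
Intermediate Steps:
$K{\left(D \right)} = -5 + 6 D^{2}$ ($K{\left(D \right)} = -5 + D 6 D = -5 + 6 D D = -5 + 6 D^{2}$)
$y{\left(o,k \right)} = \frac{-1 + k}{o - \frac{4}{o}}$
$\left(y{\left(K{\left(0 \right)},3 \right)} - 13\right)^{2} = \left(\frac{\left(-5 + 6 \cdot 0^{2}\right) \left(-1 + 3\right)}{-4 + \left(-5 + 6 \cdot 0^{2}\right)^{2}} - 13\right)^{2} = \left(\left(-5 + 6 \cdot 0\right) \frac{1}{-4 + \left(-5 + 6 \cdot 0\right)^{2}} \cdot 2 - 13\right)^{2} = \left(\left(-5 + 0\right) \frac{1}{-4 + \left(-5 + 0\right)^{2}} \cdot 2 - 13\right)^{2} = \left(\left(-5\right) \frac{1}{-4 + \left(-5\right)^{2}} \cdot 2 - 13\right)^{2} = \left(\left(-5\right) \frac{1}{-4 + 25} \cdot 2 - 13\right)^{2} = \left(\left(-5\right) \frac{1}{21} \cdot 2 - 13\right)^{2} = \left(- \frac{10}{21} - 13\right)^{2} = \left(- \frac{283}{21}\right)^{2} = \frac{80089}{441}$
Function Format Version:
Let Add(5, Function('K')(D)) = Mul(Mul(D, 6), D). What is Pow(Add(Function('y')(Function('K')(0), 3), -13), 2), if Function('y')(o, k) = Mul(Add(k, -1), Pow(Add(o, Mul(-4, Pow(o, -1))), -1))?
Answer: Rational(80089, 441) ≈ 181.61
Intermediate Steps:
Function('K')(D) = Add(-5, Mul(6, Pow(D, 2))) (Function('K')(D) = Add(-5, Mul(Mul(D, 6), D)) = Add(-5, Mul(Mul(6, D), D)) = Add(-5, Mul(6, Pow(D, 2))))
Function('y')(o, k) = Mul(Pow(Add(o, Mul(-4, Pow(o, -1))), -1), Add(-1, k)) (Function('y')(o, k) = Mul(Add(-1, k), Pow(Add(o, Mul(-4, Pow(o, -1))), -1)) = Mul(Pow(Add(o, Mul(-4, Pow(o, -1))), -1), Add(-1, k)))
Pow(Add(Function('y')(Function('K')(0), 3), -13), 2) = Pow(Add(Mul(Add(-5, Mul(6, Pow(0, 2))), Pow(Add(-4, Pow(Add(-5, Mul(6, Pow(0, 2))), 2)), -1), Add(-1, 3)), -13), 2) = Pow(Add(Mul(Add(-5, Mul(6, 0)), Pow(Add(-4, Pow(Add(-5, Mul(6, 0)), 2)), -1), 2), -13), 2) = Pow(Add(Mul(Add(-5, 0), Pow(Add(-4, Pow(Add(-5, 0), 2)), -1), 2), -13), 2) = Pow(Add(Mul(-5, Pow(Add(-4, Pow(-5, 2)), -1), 2), -13), 2) = Pow(Add(Mul(-5, Pow(Add(-4, 25), -1), 2), -13), 2) = Pow(Add(Mul(-5, Pow(21, -1), 2), -13), 2) = Pow(Add(Mul(-5, Rational(1, 21), 2), -13), 2) = Pow(Add(Rational(-10, 21), -13), 2) = Pow(Rational(-283, 21), 2) = Rational(80089, 441)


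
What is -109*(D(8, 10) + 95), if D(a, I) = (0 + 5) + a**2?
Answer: -17876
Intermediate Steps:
D(a, I) = 5 + a**2
-109*(D(8, 10) + 95) = -109*((5 + 8**2) + 95) = -109*((5 + 64) + 95) = -109*(69 + 95) = -109*164 = -17876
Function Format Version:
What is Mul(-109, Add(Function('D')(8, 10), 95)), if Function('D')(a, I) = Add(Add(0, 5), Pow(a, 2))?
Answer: -17876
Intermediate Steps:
Function('D')(a, I) = Add(5, Pow(a, 2))
Mul(-109, Add(Function('D')(8, 10), 95)) = Mul(-109, Add(Add(5, Pow(8, 2)), 95)) = Mul(-109, Add(Add(5, 64), 95)) = Mul(-109, Add(69, 95)) = Mul(-109, 164) = -17876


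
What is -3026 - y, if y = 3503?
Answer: -6529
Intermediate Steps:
-3026 - y = -3026 - 1*3503 = -3026 - 3503 = -6529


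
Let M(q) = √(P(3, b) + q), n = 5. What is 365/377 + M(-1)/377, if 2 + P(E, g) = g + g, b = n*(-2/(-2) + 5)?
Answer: 365/377 + √57/377 ≈ 0.98820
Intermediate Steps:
b = 30 (b = 5*(-2/(-2) + 5) = 5*(-2*(-½) + 5) = 5*(1 + 5) = 5*6 = 30)
P(E, g) = -2 + 2*g (P(E, g) = -2 + (g + g) = -2 + 2*g)
M(q) = √(58 + q) (M(q) = √((-2 + 2*30) + q) = √((-2 + 60) + q) = √(58 + q))
365/377 + M(-1)/377 = 365/377 + √(58 - 1)/377 = 365*(1/377) + √57*(1/377) = 365/377 + √57/377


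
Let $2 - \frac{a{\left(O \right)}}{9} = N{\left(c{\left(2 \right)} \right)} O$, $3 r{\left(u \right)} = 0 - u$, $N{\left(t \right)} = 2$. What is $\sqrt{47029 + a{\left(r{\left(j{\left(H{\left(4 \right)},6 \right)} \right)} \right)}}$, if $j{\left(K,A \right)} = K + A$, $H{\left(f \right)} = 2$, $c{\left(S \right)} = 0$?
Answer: $\sqrt{47095} \approx 217.01$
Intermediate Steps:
$j{\left(K,A \right)} = A + K$
$r{\left(u \right)} = - \frac{u}{3}$ ($r{\left(u \right)} = \frac{0 - u}{3} = \frac{\left(-1\right) u}{3} = - \frac{u}{3}$)
$a{\left(O \right)} = 18 - 18 O$ ($a{\left(O \right)} = 18 - 9 \cdot 2 O = 18 - 18 O$)
$\sqrt{47029 + a{\left(r{\left(j{\left(H{\left(4 \right)},6 \right)} \right)} \right)}} = \sqrt{47029 - \left(-18 + 18 \left(- \frac{6 + 2}{3}\right)\right)} = \sqrt{47029 - \left(-18 + 18 \left(\left(- \frac{1}{3}\right) 8\right)\right)} = \sqrt{47029 + \left(18 - -48\right)} = \sqrt{47029 + \left(18 + 48\right)} = \sqrt{47029 + 66} = \sqrt{47095}$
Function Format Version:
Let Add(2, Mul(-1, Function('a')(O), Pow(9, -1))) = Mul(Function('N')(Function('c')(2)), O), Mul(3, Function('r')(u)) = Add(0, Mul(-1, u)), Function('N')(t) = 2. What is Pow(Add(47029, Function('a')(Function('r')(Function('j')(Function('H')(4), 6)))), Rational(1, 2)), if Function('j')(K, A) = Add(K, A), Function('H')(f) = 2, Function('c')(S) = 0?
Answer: Pow(47095, Rational(1, 2)) ≈ 217.01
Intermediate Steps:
Function('j')(K, A) = Add(A, K)
Function('r')(u) = Mul(Rational(-1, 3), u) (Function('r')(u) = Mul(Rational(1, 3), Add(0, Mul(-1, u))) = Mul(Rational(1, 3), Mul(-1, u)) = Mul(Rational(-1, 3), u))
Function('a')(O) = Add(18, Mul(-18, O)) (Function('a')(O) = Add(18, Mul(-9, Mul(2, O))) = Add(18, Mul(-18, O)))
Pow(Add(47029, Function('a')(Function('r')(Function('j')(Function('H')(4), 6)))), Rational(1, 2)) = Pow(Add(47029, Add(18, Mul(-18, Mul(Rational(-1, 3), Add(6, 2))))), Rational(1, 2)) = Pow(Add(47029, Add(18, Mul(-18, Mul(Rational(-1, 3), 8)))), Rational(1, 2)) = Pow(Add(47029, Add(18, Mul(-18, Rational(-8, 3)))), Rational(1, 2)) = Pow(Add(47029, Add(18, 48)), Rational(1, 2)) = Pow(Add(47029, 66), Rational(1, 2)) = Pow(47095, Rational(1, 2))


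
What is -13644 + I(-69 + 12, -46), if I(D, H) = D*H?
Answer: -11022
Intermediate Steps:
-13644 + I(-69 + 12, -46) = -13644 + (-69 + 12)*(-46) = -13644 - 57*(-46) = -13644 + 2622 = -11022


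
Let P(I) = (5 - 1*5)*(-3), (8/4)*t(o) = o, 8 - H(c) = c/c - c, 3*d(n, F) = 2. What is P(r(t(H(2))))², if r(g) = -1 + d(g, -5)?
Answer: 0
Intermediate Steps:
d(n, F) = ⅔ (d(n, F) = (⅓)*2 = ⅔)
H(c) = 7 + c (H(c) = 8 - (c/c - c) = 8 - (1 - c) = 8 + (-1 + c) = 7 + c)
t(o) = o/2
r(g) = -⅓ (r(g) = -1 + ⅔ = -⅓)
P(I) = 0 (P(I) = (5 - 5)*(-3) = 0*(-3) = 0)
P(r(t(H(2))))² = 0² = 0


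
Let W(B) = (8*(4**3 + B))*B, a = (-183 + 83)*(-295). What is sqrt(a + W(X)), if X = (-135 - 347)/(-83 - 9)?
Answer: sqrt(17140670)/23 ≈ 180.01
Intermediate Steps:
a = 29500 (a = -100*(-295) = 29500)
X = 241/46 (X = -482/(-92) = -482*(-1/92) = 241/46 ≈ 5.2391)
W(B) = B*(512 + 8*B) (W(B) = (8*(64 + B))*B = (512 + 8*B)*B = B*(512 + 8*B))
sqrt(a + W(X)) = sqrt(29500 + 8*(241/46)*(64 + 241/46)) = sqrt(29500 + 8*(241/46)*(3185/46)) = sqrt(29500 + 1535170/529) = sqrt(17140670/529) = sqrt(17140670)/23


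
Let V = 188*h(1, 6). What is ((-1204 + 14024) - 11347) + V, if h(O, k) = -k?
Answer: 345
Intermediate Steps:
V = -1128 (V = 188*(-1*6) = 188*(-6) = -1128)
((-1204 + 14024) - 11347) + V = ((-1204 + 14024) - 11347) - 1128 = (12820 - 11347) - 1128 = 1473 - 1128 = 345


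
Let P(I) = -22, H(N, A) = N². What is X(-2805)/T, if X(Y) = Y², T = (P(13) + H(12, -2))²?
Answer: 7868025/14884 ≈ 528.62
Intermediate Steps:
T = 14884 (T = (-22 + 12²)² = (-22 + 144)² = 122² = 14884)
X(-2805)/T = (-2805)²/14884 = 7868025*(1/14884) = 7868025/14884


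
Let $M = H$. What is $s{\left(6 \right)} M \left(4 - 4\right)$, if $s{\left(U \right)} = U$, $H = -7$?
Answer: $0$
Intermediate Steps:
$M = -7$
$s{\left(6 \right)} M \left(4 - 4\right) = 6 \left(-7\right) \left(4 - 4\right) = \left(-42\right) 0 = 0$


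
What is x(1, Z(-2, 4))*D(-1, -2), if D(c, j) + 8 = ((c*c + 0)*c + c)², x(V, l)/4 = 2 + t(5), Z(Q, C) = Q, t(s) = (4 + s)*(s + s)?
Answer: -1472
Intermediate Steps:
t(s) = 2*s*(4 + s) (t(s) = (4 + s)*(2*s) = 2*s*(4 + s))
x(V, l) = 368 (x(V, l) = 4*(2 + 2*5*(4 + 5)) = 4*(2 + 2*5*9) = 4*(2 + 90) = 4*92 = 368)
D(c, j) = -8 + (c + c³)² (D(c, j) = -8 + ((c*c + 0)*c + c)² = -8 + ((c² + 0)*c + c)² = -8 + (c²*c + c)² = -8 + (c³ + c)² = -8 + (c + c³)²)
x(1, Z(-2, 4))*D(-1, -2) = 368*(-8 + (-1)²*(1 + (-1)²)²) = 368*(-8 + 1*(1 + 1)²) = 368*(-8 + 1*2²) = 368*(-8 + 1*4) = 368*(-8 + 4) = 368*(-4) = -1472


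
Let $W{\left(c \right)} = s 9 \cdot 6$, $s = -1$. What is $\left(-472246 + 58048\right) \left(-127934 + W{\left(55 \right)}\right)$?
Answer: $53012373624$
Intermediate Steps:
$W{\left(c \right)} = -54$ ($W{\left(c \right)} = \left(-1\right) 9 \cdot 6 = \left(-9\right) 6 = -54$)
$\left(-472246 + 58048\right) \left(-127934 + W{\left(55 \right)}\right) = \left(-472246 + 58048\right) \left(-127934 - 54\right) = \left(-414198\right) \left(-127988\right) = 53012373624$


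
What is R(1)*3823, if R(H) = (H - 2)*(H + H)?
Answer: -7646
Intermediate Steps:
R(H) = 2*H*(-2 + H) (R(H) = (-2 + H)*(2*H) = 2*H*(-2 + H))
R(1)*3823 = (2*1*(-2 + 1))*3823 = (2*1*(-1))*3823 = -2*3823 = -7646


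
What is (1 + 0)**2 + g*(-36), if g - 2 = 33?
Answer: -1259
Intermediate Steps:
g = 35 (g = 2 + 33 = 35)
(1 + 0)**2 + g*(-36) = (1 + 0)**2 + 35*(-36) = 1**2 - 1260 = 1 - 1260 = -1259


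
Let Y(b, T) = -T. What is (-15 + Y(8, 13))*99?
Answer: -2772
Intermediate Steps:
(-15 + Y(8, 13))*99 = (-15 - 1*13)*99 = (-15 - 13)*99 = -28*99 = -2772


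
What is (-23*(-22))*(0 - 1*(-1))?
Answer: 506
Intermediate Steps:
(-23*(-22))*(0 - 1*(-1)) = 506*(0 + 1) = 506*1 = 506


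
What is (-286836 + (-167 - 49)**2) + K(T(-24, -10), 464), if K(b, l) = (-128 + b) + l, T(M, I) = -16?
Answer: -239860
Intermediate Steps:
K(b, l) = -128 + b + l
(-286836 + (-167 - 49)**2) + K(T(-24, -10), 464) = (-286836 + (-167 - 49)**2) + (-128 - 16 + 464) = (-286836 + (-216)**2) + 320 = (-286836 + 46656) + 320 = -240180 + 320 = -239860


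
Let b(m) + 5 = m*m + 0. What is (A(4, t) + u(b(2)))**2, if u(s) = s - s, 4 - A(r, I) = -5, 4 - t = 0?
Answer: 81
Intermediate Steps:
t = 4 (t = 4 - 1*0 = 4 + 0 = 4)
A(r, I) = 9 (A(r, I) = 4 - 1*(-5) = 4 + 5 = 9)
b(m) = -5 + m**2 (b(m) = -5 + (m*m + 0) = -5 + (m**2 + 0) = -5 + m**2)
u(s) = 0
(A(4, t) + u(b(2)))**2 = (9 + 0)**2 = 9**2 = 81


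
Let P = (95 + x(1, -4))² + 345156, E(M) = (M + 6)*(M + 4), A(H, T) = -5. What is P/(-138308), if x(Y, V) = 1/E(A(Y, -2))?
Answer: -88498/34577 ≈ -2.5594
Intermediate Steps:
E(M) = (4 + M)*(6 + M) (E(M) = (6 + M)*(4 + M) = (4 + M)*(6 + M))
x(Y, V) = -1 (x(Y, V) = 1/(24 + (-5)² + 10*(-5)) = 1/(24 + 25 - 50) = 1/(-1) = -1)
P = 353992 (P = (95 - 1)² + 345156 = 94² + 345156 = 8836 + 345156 = 353992)
P/(-138308) = 353992/(-138308) = 353992*(-1/138308) = -88498/34577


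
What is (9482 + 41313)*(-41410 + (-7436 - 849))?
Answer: -2524257525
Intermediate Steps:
(9482 + 41313)*(-41410 + (-7436 - 849)) = 50795*(-41410 - 8285) = 50795*(-49695) = -2524257525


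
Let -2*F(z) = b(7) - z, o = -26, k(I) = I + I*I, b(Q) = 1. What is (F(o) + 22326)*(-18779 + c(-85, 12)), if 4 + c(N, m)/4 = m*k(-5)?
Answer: -795886875/2 ≈ -3.9794e+8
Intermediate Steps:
k(I) = I + I**2
c(N, m) = -16 + 80*m (c(N, m) = -16 + 4*(m*(-5*(1 - 5))) = -16 + 4*(m*(-5*(-4))) = -16 + 4*(m*20) = -16 + 4*(20*m) = -16 + 80*m)
F(z) = -1/2 + z/2 (F(z) = -(1 - z)/2 = -1/2 + z/2)
(F(o) + 22326)*(-18779 + c(-85, 12)) = ((-1/2 + (1/2)*(-26)) + 22326)*(-18779 + (-16 + 80*12)) = ((-1/2 - 13) + 22326)*(-18779 + (-16 + 960)) = (-27/2 + 22326)*(-18779 + 944) = (44625/2)*(-17835) = -795886875/2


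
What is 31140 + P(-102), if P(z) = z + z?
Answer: 30936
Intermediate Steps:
P(z) = 2*z
31140 + P(-102) = 31140 + 2*(-102) = 31140 - 204 = 30936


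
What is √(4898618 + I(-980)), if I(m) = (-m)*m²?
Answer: √946090618 ≈ 30759.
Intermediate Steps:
I(m) = -m³
√(4898618 + I(-980)) = √(4898618 - 1*(-980)³) = √(4898618 - 1*(-941192000)) = √(4898618 + 941192000) = √946090618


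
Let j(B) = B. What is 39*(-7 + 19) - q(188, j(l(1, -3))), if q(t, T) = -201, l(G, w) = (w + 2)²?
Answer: 669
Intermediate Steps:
l(G, w) = (2 + w)²
39*(-7 + 19) - q(188, j(l(1, -3))) = 39*(-7 + 19) - 1*(-201) = 39*12 + 201 = 468 + 201 = 669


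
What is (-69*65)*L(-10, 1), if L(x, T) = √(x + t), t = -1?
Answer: -4485*I*√11 ≈ -14875.0*I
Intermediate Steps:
L(x, T) = √(-1 + x) (L(x, T) = √(x - 1) = √(-1 + x))
(-69*65)*L(-10, 1) = (-69*65)*√(-1 - 10) = -4485*I*√11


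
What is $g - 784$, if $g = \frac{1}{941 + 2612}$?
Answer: $- \frac{2785551}{3553} \approx -784.0$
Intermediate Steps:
$g = \frac{1}{3553} \approx 0.00028145$
$g - 784 = \frac{1}{3553} - 784 = - \frac{2785551}{3553}$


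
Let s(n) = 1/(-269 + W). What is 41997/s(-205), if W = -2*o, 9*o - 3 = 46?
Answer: -35263481/3 ≈ -1.1754e+7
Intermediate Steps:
o = 49/9 (o = 1/3 + (1/9)*46 = 1/3 + 46/9 = 49/9 ≈ 5.4444)
W = -98/9 (W = -2*49/9 = -98/9 ≈ -10.889)
s(n) = -9/2519 (s(n) = 1/(-269 - 98/9) = 1/(-2519/9) = -9/2519)
41997/s(-205) = 41997/(-9/2519) = 41997*(-2519/9) = -35263481/3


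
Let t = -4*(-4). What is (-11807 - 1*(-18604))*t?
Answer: 108752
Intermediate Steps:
t = 16
(-11807 - 1*(-18604))*t = (-11807 - 1*(-18604))*16 = (-11807 + 18604)*16 = 6797*16 = 108752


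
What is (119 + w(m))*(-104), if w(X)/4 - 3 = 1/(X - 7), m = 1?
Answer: -40664/3 ≈ -13555.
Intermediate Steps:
w(X) = 12 + 4/(-7 + X) (w(X) = 12 + 4/(X - 7) = 12 + 4/(-7 + X))
(119 + w(m))*(-104) = (119 + 4*(-20 + 3*1)/(-7 + 1))*(-104) = (119 + 4*(-20 + 3)/(-6))*(-104) = (119 + 4*(-1/6)*(-17))*(-104) = (119 + 34/3)*(-104) = (391/3)*(-104) = -40664/3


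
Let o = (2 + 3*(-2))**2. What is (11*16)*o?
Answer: 2816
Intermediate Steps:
o = 16 (o = (2 - 6)**2 = (-4)**2 = 16)
(11*16)*o = (11*16)*16 = 176*16 = 2816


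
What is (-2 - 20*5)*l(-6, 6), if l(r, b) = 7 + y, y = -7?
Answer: 0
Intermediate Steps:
l(r, b) = 0 (l(r, b) = 7 - 7 = 0)
(-2 - 20*5)*l(-6, 6) = (-2 - 20*5)*0 = (-2 - 100)*0 = -102*0 = 0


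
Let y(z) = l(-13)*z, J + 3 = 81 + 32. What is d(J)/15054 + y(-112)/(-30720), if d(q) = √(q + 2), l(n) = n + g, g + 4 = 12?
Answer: -7/384 + 2*√7/7527 ≈ -0.017526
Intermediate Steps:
g = 8 (g = -4 + 12 = 8)
l(n) = 8 + n (l(n) = n + 8 = 8 + n)
J = 110 (J = -3 + (81 + 32) = -3 + 113 = 110)
y(z) = -5*z (y(z) = (8 - 13)*z = -5*z)
d(q) = √(2 + q)
d(J)/15054 + y(-112)/(-30720) = √(2 + 110)/15054 - 5*(-112)/(-30720) = √112*(1/15054) + 560*(-1/30720) = (4*√7)*(1/15054) - 7/384 = 2*√7/7527 - 7/384 = -7/384 + 2*√7/7527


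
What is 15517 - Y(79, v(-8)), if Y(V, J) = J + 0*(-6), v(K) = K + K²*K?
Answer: 16037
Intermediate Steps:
v(K) = K + K³
Y(V, J) = J (Y(V, J) = J + 0 = J)
15517 - Y(79, v(-8)) = 15517 - (-8 + (-8)³) = 15517 - (-8 - 512) = 15517 - 1*(-520) = 15517 + 520 = 16037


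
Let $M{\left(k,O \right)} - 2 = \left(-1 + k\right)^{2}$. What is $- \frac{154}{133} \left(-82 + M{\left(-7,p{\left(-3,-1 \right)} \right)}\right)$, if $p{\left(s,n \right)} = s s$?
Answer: $\frac{352}{19} \approx 18.526$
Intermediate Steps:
$p{\left(s,n \right)} = s^{2}$
$M{\left(k,O \right)} = 2 + \left(-1 + k\right)^{2}$
$- \frac{154}{133} \left(-82 + M{\left(-7,p{\left(-3,-1 \right)} \right)}\right) = - \frac{154}{133} \left(-82 + \left(2 + \left(-1 - 7\right)^{2}\right)\right) = \left(-154\right) \frac{1}{133} \left(-82 + \left(2 + \left(-8\right)^{2}\right)\right) = - \frac{22 \left(-82 + \left(2 + 64\right)\right)}{19} = - \frac{22 \left(-82 + 66\right)}{19} = \left(- \frac{22}{19}\right) \left(-16\right) = \frac{352}{19}$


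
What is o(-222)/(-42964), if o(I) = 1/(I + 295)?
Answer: -1/3136372 ≈ -3.1884e-7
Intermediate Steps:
o(I) = 1/(295 + I)
o(-222)/(-42964) = 1/((295 - 222)*(-42964)) = -1/42964/73 = (1/73)*(-1/42964) = -1/3136372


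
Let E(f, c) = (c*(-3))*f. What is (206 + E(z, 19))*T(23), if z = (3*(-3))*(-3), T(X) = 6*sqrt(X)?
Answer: -7998*sqrt(23) ≈ -38357.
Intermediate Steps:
z = 27 (z = -9*(-3) = 27)
E(f, c) = -3*c*f (E(f, c) = (-3*c)*f = -3*c*f)
(206 + E(z, 19))*T(23) = (206 - 3*19*27)*(6*sqrt(23)) = (206 - 1539)*(6*sqrt(23)) = -7998*sqrt(23)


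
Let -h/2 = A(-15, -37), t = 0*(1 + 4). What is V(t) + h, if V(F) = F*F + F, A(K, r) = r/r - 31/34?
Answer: -3/17 ≈ -0.17647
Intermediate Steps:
t = 0 (t = 0*5 = 0)
A(K, r) = 3/34 (A(K, r) = 1 - 31*1/34 = 1 - 31/34 = 3/34)
h = -3/17 (h = -2*3/34 = -3/17 ≈ -0.17647)
V(F) = F + F**2 (V(F) = F**2 + F = F + F**2)
V(t) + h = 0*(1 + 0) - 3/17 = 0*1 - 3/17 = 0 - 3/17 = -3/17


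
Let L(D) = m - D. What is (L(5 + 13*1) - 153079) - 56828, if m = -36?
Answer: -209961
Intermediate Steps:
L(D) = -36 - D
(L(5 + 13*1) - 153079) - 56828 = ((-36 - (5 + 13*1)) - 153079) - 56828 = ((-36 - (5 + 13)) - 153079) - 56828 = ((-36 - 1*18) - 153079) - 56828 = ((-36 - 18) - 153079) - 56828 = (-54 - 153079) - 56828 = -153133 - 56828 = -209961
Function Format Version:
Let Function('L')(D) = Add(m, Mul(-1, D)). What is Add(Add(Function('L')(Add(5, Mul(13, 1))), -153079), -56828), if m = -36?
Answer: -209961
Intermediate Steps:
Function('L')(D) = Add(-36, Mul(-1, D))
Add(Add(Function('L')(Add(5, Mul(13, 1))), -153079), -56828) = Add(Add(Add(-36, Mul(-1, Add(5, Mul(13, 1)))), -153079), -56828) = Add(Add(Add(-36, Mul(-1, Add(5, 13))), -153079), -56828) = Add(Add(Add(-36, Mul(-1, 18)), -153079), -56828) = Add(Add(Add(-36, -18), -153079), -56828) = Add(Add(-54, -153079), -56828) = Add(-153133, -56828) = -209961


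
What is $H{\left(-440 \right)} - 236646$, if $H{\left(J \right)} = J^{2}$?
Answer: $-43046$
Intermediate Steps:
$H{\left(-440 \right)} - 236646 = \left(-440\right)^{2} - 236646 = 193600 - 236646 = -43046$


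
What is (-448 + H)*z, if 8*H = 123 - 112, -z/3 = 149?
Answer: 1597131/8 ≈ 1.9964e+5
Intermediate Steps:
z = -447 (z = -3*149 = -447)
H = 11/8 (H = (123 - 112)/8 = (⅛)*11 = 11/8 ≈ 1.3750)
(-448 + H)*z = (-448 + 11/8)*(-447) = -3573/8*(-447) = 1597131/8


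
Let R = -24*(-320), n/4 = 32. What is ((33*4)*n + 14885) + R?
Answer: 39461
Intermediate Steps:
n = 128 (n = 4*32 = 128)
R = 7680
((33*4)*n + 14885) + R = ((33*4)*128 + 14885) + 7680 = (132*128 + 14885) + 7680 = (16896 + 14885) + 7680 = 31781 + 7680 = 39461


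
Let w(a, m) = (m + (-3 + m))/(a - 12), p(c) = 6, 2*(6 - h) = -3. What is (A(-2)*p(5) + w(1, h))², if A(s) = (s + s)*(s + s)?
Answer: 1089936/121 ≈ 9007.7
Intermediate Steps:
h = 15/2 (h = 6 - ½*(-3) = 6 + 3/2 = 15/2 ≈ 7.5000)
A(s) = 4*s² (A(s) = (2*s)*(2*s) = 4*s²)
w(a, m) = (-3 + 2*m)/(-12 + a)
(A(-2)*p(5) + w(1, h))² = ((4*(-2)²)*6 + (-3 + 2*(15/2))/(-12 + 1))² = ((4*4)*6 + (-3 + 15)/(-11))² = (16*6 - 1/11*12)² = (96 - 12/11)² = (1044/11)² = 1089936/121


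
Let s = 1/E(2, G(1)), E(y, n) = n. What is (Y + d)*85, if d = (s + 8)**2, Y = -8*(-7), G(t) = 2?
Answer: 43605/4 ≈ 10901.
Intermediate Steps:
Y = 56
s = 1/2 ≈ 0.50000
d = 289/4 (d = (1/2 + 8)**2 = (17/2)**2 = 289/4 ≈ 72.250)
(Y + d)*85 = (56 + 289/4)*85 = (513/4)*85 = 43605/4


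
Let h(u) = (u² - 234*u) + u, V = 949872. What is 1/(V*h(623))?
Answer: 1/230790399840 ≈ 4.3329e-12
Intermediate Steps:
h(u) = u² - 233*u
1/(V*h(623)) = 1/(949872*((623*(-233 + 623)))) = 1/(949872*((623*390))) = (1/949872)/242970 = (1/949872)*(1/242970) = 1/230790399840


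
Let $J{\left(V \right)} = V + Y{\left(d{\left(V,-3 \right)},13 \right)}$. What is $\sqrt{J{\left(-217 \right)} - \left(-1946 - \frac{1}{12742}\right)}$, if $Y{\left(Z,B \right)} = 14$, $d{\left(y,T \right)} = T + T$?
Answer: $\frac{\sqrt{282990989794}}{12742} \approx 41.749$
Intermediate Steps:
$d{\left(y,T \right)} = 2 T$
$J{\left(V \right)} = 14 + V$ ($J{\left(V \right)} = V + 14 = 14 + V$)
$\sqrt{J{\left(-217 \right)} - \left(-1946 - \frac{1}{12742}\right)} = \sqrt{\left(14 - 217\right) - \left(-1946 - \frac{1}{12742}\right)} = \sqrt{-203 + \left(\left(15931 + \frac{1}{12742}\right) - 13985\right)} = \sqrt{-203 + \left(\frac{202992803}{12742} - 13985\right)} = \sqrt{-203 + \frac{24795933}{12742}} = \sqrt{\frac{22209307}{12742}} = \frac{\sqrt{282990989794}}{12742}$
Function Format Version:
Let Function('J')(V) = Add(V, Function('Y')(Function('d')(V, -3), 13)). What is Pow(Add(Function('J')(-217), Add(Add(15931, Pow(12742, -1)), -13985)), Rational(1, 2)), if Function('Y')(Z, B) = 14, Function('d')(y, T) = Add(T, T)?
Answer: Mul(Rational(1, 12742), Pow(282990989794, Rational(1, 2))) ≈ 41.749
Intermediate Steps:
Function('d')(y, T) = Mul(2, T)
Function('J')(V) = Add(14, V) (Function('J')(V) = Add(V, 14) = Add(14, V))
Pow(Add(Function('J')(-217), Add(Add(15931, Pow(12742, -1)), -13985)), Rational(1, 2)) = Pow(Add(Add(14, -217), Add(Add(15931, Pow(12742, -1)), -13985)), Rational(1, 2)) = Pow(Add(-203, Add(Add(15931, Rational(1, 12742)), -13985)), Rational(1, 2)) = Pow(Add(-203, Add(Rational(202992803, 12742), -13985)), Rational(1, 2)) = Pow(Add(-203, Rational(24795933, 12742)), Rational(1, 2)) = Pow(Rational(22209307, 12742), Rational(1, 2)) = Mul(Rational(1, 12742), Pow(282990989794, Rational(1, 2)))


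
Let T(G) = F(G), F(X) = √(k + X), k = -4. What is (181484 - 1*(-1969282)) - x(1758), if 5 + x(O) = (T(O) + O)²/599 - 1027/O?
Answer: 2259416515511/1053042 - 3516*√1754/599 ≈ 2.1454e+6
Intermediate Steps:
F(X) = √(-4 + X)
T(G) = √(-4 + G)
x(O) = -5 - 1027/O + (O + √(-4 + O))²/599 (x(O) = -5 + ((√(-4 + O) + O)²/599 - 1027/O) = -5 + ((O + √(-4 + O))²*(1/599) - 1027/O) = -5 + ((O + √(-4 + O))²/599 - 1027/O) = -5 + (-1027/O + (O + √(-4 + O))²/599) = -5 - 1027/O + (O + √(-4 + O))²/599)
(181484 - 1*(-1969282)) - x(1758) = (181484 - 1*(-1969282)) - (-5 - 1027/1758 + (1758 + √(-4 + 1758))²/599) = (181484 + 1969282) - (-5 - 1027*1/1758 + (1758 + √1754)²/599) = 2150766 - (-5 - 1027/1758 + (1758 + √1754)²/599) = 2150766 - (-9817/1758 + (1758 + √1754)²/599) = 2150766 + (9817/1758 - (1758 + √1754)²/599) = 3781056445/1758 - (1758 + √1754)²/599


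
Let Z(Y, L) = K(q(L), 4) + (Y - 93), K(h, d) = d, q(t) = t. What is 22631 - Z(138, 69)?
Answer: 22582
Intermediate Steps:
Z(Y, L) = -89 + Y (Z(Y, L) = 4 + (Y - 93) = 4 + (-93 + Y) = -89 + Y)
22631 - Z(138, 69) = 22631 - (-89 + 138) = 22631 - 1*49 = 22631 - 49 = 22582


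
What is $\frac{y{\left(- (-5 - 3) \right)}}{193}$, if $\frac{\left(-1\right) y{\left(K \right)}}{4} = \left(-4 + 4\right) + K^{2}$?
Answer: $- \frac{256}{193} \approx -1.3264$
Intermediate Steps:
$y{\left(K \right)} = - 4 K^{2}$ ($y{\left(K \right)} = - 4 \left(\left(-4 + 4\right) + K^{2}\right) = - 4 \left(0 + K^{2}\right) = - 4 K^{2}$)
$\frac{y{\left(- (-5 - 3) \right)}}{193} = \frac{\left(-4\right) \left(- (-5 - 3)\right)^{2}}{193} = - 4 \left(\left(-1\right) \left(-8\right)\right)^{2} \cdot \frac{1}{193} = - 4 \cdot 8^{2} \cdot \frac{1}{193} = \left(-4\right) 64 \cdot \frac{1}{193} = \left(-256\right) \frac{1}{193} = - \frac{256}{193}$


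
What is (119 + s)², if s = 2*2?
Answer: 15129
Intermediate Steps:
s = 4
(119 + s)² = (119 + 4)² = 123² = 15129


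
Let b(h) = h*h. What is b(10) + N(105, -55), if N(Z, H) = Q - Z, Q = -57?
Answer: -62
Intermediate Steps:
N(Z, H) = -57 - Z
b(h) = h**2
b(10) + N(105, -55) = 10**2 + (-57 - 1*105) = 100 + (-57 - 105) = 100 - 162 = -62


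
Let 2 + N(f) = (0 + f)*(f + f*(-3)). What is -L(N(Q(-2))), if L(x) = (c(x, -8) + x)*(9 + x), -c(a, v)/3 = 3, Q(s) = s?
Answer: -19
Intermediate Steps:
c(a, v) = -9 (c(a, v) = -3*3 = -9)
N(f) = -2 - 2*f² (N(f) = -2 + (0 + f)*(f + f*(-3)) = -2 + f*(f - 3*f) = -2 + f*(-2*f) = -2 - 2*f²)
L(x) = (-9 + x)*(9 + x)
-L(N(Q(-2))) = -(-81 + (-2 - 2*(-2)²)²) = -(-81 + (-2 - 2*4)²) = -(-81 + (-2 - 8)²) = -(-81 + (-10)²) = -(-81 + 100) = -1*19 = -19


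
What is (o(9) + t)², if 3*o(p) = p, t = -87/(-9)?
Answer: 1444/9 ≈ 160.44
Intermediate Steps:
t = 29/3 (t = -87*(-⅑) = 29/3 ≈ 9.6667)
o(p) = p/3
(o(9) + t)² = ((⅓)*9 + 29/3)² = (3 + 29/3)² = (38/3)² = 1444/9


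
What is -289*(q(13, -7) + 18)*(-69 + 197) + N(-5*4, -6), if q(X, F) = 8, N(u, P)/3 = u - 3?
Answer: -961861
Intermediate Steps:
N(u, P) = -9 + 3*u (N(u, P) = 3*(u - 3) = 3*(-3 + u) = -9 + 3*u)
-289*(q(13, -7) + 18)*(-69 + 197) + N(-5*4, -6) = -289*(8 + 18)*(-69 + 197) + (-9 + 3*(-5*4)) = -7514*128 + (-9 + 3*(-20)) = -289*3328 + (-9 - 60) = -961792 - 69 = -961861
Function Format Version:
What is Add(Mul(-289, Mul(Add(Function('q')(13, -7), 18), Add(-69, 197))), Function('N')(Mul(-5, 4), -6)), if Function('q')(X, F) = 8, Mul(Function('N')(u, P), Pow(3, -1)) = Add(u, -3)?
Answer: -961861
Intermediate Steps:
Function('N')(u, P) = Add(-9, Mul(3, u)) (Function('N')(u, P) = Mul(3, Add(u, -3)) = Mul(3, Add(-3, u)) = Add(-9, Mul(3, u)))
Add(Mul(-289, Mul(Add(Function('q')(13, -7), 18), Add(-69, 197))), Function('N')(Mul(-5, 4), -6)) = Add(Mul(-289, Mul(Add(8, 18), Add(-69, 197))), Add(-9, Mul(3, Mul(-5, 4)))) = Add(Mul(-289, Mul(26, 128)), Add(-9, Mul(3, -20))) = Add(Mul(-289, 3328), Add(-9, -60)) = Add(-961792, -69) = -961861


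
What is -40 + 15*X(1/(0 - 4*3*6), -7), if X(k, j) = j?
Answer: -145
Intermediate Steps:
-40 + 15*X(1/(0 - 4*3*6), -7) = -40 + 15*(-7) = -40 - 105 = -145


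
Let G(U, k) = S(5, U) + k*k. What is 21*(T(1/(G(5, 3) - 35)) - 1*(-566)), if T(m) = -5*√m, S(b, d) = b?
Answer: 11886 - 5*I*√21 ≈ 11886.0 - 22.913*I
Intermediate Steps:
G(U, k) = 5 + k² (G(U, k) = 5 + k*k = 5 + k²)
21*(T(1/(G(5, 3) - 35)) - 1*(-566)) = 21*(-5*I/√(30 - 9) - 1*(-566)) = 21*(-5*I*√21/21 + 566) = 21*(566 - 5*I*√21/21) = 11886 - 5*I*√21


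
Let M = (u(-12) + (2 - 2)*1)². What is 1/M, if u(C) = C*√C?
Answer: -1/1728 ≈ -0.00057870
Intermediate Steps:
u(C) = C^(3/2)
M = -1728 (M = ((-12)^(3/2) + (2 - 2)*1)² = (-24*I*√3 + 0*1)² = (-24*I*√3 + 0)² = (-24*I*√3)² = -1728)
1/M = 1/(-1728) = -1/1728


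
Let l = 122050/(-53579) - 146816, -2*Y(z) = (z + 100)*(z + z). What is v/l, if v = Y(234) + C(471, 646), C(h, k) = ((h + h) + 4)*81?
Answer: 40987935/3933188257 ≈ 0.010421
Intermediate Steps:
C(h, k) = 324 + 162*h (C(h, k) = (2*h + 4)*81 = (4 + 2*h)*81 = 324 + 162*h)
Y(z) = -z*(100 + z) (Y(z) = -(z + 100)*(z + z)/2 = -(100 + z)*2*z/2 = -z*(100 + z))
l = -7866376514/53579 (l = 122050*(-1/53579) - 146816 = -122050/53579 - 146816 = -7866376514/53579 ≈ -1.4682e+5)
v = -1530 (v = -1*234*(100 + 234) + (324 + 162*471) = -1*234*334 + (324 + 76302) = -78156 + 76626 = -1530)
v/l = -1530/(-7866376514/53579) = -1530*(-53579/7866376514) = 40987935/3933188257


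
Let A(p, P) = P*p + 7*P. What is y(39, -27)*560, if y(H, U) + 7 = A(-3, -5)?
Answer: -15120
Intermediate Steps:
A(p, P) = 7*P + P*p
y(H, U) = -27 (y(H, U) = -7 - 5*(7 - 3) = -7 - 5*4 = -7 - 20 = -27)
y(39, -27)*560 = -27*560 = -15120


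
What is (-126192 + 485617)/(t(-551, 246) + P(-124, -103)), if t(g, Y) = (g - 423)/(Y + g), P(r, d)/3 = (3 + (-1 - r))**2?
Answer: 109624625/14527514 ≈ 7.5460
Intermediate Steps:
P(r, d) = 3*(2 - r)**2 (P(r, d) = 3*(3 + (-1 - r))**2 = 3*(2 - r)**2)
t(g, Y) = (-423 + g)/(Y + g)
(-126192 + 485617)/(t(-551, 246) + P(-124, -103)) = (-126192 + 485617)/((-423 - 551)/(246 - 551) + 3*(-2 - 124)**2) = 359425/(-974/(-305) + 3*(-126)**2) = 359425/(-1/305*(-974) + 3*15876) = 359425/(974/305 + 47628) = 359425/(14527514/305) = 359425*(305/14527514) = 109624625/14527514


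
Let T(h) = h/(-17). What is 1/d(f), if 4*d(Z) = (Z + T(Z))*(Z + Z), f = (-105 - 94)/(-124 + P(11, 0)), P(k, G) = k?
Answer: 217073/316808 ≈ 0.68519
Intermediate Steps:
T(h) = -h/17 (T(h) = h*(-1/17) = -h/17)
f = 199/113 (f = (-105 - 94)/(-124 + 11) = -199/(-113) = -199*(-1/113) = 199/113 ≈ 1.7611)
d(Z) = 8*Z²/17 (d(Z) = ((Z - Z/17)*(Z + Z))/4 = ((16*Z/17)*(2*Z))/4 = (32*Z²/17)/4 = 8*Z²/17)
1/d(f) = 1/(8*(199/113)²/17) = 1/((8/17)*(39601/12769)) = 1/(316808/217073) = 217073/316808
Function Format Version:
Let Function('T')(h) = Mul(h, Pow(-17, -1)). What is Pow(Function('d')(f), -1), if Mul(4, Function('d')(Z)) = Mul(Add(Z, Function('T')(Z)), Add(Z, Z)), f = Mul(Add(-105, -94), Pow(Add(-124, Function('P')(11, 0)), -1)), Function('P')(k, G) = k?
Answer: Rational(217073, 316808) ≈ 0.68519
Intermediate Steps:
Function('T')(h) = Mul(Rational(-1, 17), h) (Function('T')(h) = Mul(h, Rational(-1, 17)) = Mul(Rational(-1, 17), h))
f = Rational(199, 113) (f = Mul(Add(-105, -94), Pow(Add(-124, 11), -1)) = Mul(-199, Pow(-113, -1)) = Mul(-199, Rational(-1, 113)) = Rational(199, 113) ≈ 1.7611)
Function('d')(Z) = Mul(Rational(8, 17), Pow(Z, 2)) (Function('d')(Z) = Mul(Rational(1, 4), Mul(Add(Z, Mul(Rational(-1, 17), Z)), Add(Z, Z))) = Mul(Rational(1, 4), Mul(Mul(Rational(16, 17), Z), Mul(2, Z))) = Mul(Rational(1, 4), Mul(Rational(32, 17), Pow(Z, 2))) = Mul(Rational(8, 17), Pow(Z, 2)))
Pow(Function('d')(f), -1) = Pow(Mul(Rational(8, 17), Pow(Rational(199, 113), 2)), -1) = Pow(Mul(Rational(8, 17), Rational(39601, 12769)), -1) = Pow(Rational(316808, 217073), -1) = Rational(217073, 316808)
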